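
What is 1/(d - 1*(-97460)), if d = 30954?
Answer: 1/128414 ≈ 7.7873e-6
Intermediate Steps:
1/(d - 1*(-97460)) = 1/(30954 - 1*(-97460)) = 1/(30954 + 97460) = 1/128414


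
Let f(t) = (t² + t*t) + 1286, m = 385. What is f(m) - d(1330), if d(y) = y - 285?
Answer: 296691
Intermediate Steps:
d(y) = -285 + y
f(t) = 1286 + 2*t² (f(t) = (t² + t²) + 1286 = 2*t² + 1286 = 1286 + 2*t²)
f(m) - d(1330) = (1286 + 2*385²) - (-285 + 1330) = (1286 + 2*148225) - 1*1045 = (1286 + 296450) - 1045 = 297736 - 1045 = 296691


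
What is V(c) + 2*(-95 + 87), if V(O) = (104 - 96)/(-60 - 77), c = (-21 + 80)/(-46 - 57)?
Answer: -2200/137 ≈ -16.058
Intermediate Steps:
c = -59/103 (c = 59/(-103) = 59*(-1/103) = -59/103 ≈ -0.57282)
V(O) = -8/137 (V(O) = 8/(-137) = 8*(-1/137) = -8/137)
V(c) + 2*(-95 + 87) = -8/137 + 2*(-95 + 87) = -8/137 + 2*(-8) = -8/137 - 16 = -2200/137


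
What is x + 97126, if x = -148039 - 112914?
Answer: -163827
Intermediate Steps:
x = -260953
x + 97126 = -260953 + 97126 = -163827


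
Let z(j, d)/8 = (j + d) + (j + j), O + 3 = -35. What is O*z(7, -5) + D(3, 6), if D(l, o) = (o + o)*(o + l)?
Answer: -4756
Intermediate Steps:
O = -38 (O = -3 - 35 = -38)
D(l, o) = 2*o*(l + o) (D(l, o) = (2*o)*(l + o) = 2*o*(l + o))
z(j, d) = 8*d + 24*j (z(j, d) = 8*((j + d) + (j + j)) = 8*((d + j) + 2*j) = 8*(d + 3*j) = 8*d + 24*j)
O*z(7, -5) + D(3, 6) = -38*(8*(-5) + 24*7) + 2*6*(3 + 6) = -38*(-40 + 168) + 2*6*9 = -38*128 + 108 = -4864 + 108 = -4756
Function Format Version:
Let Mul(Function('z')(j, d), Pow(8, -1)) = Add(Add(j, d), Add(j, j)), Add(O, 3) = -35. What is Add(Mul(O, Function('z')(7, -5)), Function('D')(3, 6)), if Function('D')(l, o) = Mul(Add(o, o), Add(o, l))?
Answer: -4756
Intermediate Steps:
O = -38 (O = Add(-3, -35) = -38)
Function('D')(l, o) = Mul(2, o, Add(l, o)) (Function('D')(l, o) = Mul(Mul(2, o), Add(l, o)) = Mul(2, o, Add(l, o)))
Function('z')(j, d) = Add(Mul(8, d), Mul(24, j)) (Function('z')(j, d) = Mul(8, Add(Add(j, d), Add(j, j))) = Mul(8, Add(Add(d, j), Mul(2, j))) = Mul(8, Add(d, Mul(3, j))) = Add(Mul(8, d), Mul(24, j)))
Add(Mul(O, Function('z')(7, -5)), Function('D')(3, 6)) = Add(Mul(-38, Add(Mul(8, -5), Mul(24, 7))), Mul(2, 6, Add(3, 6))) = Add(Mul(-38, Add(-40, 168)), Mul(2, 6, 9)) = Add(Mul(-38, 128), 108) = Add(-4864, 108) = -4756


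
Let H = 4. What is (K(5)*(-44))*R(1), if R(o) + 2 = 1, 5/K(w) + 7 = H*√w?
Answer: 1540/31 + 880*√5/31 ≈ 113.15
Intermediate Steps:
K(w) = 5/(-7 + 4*√w)
R(o) = -1 (R(o) = -2 + 1 = -1)
(K(5)*(-44))*R(1) = ((5/(-7 + 4*√5))*(-44))*(-1) = -220/(-7 + 4*√5)*(-1) = 220/(-7 + 4*√5)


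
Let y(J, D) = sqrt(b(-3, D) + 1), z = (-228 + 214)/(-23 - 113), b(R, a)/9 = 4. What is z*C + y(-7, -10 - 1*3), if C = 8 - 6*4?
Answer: -28/17 + sqrt(37) ≈ 4.4357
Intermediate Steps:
b(R, a) = 36 (b(R, a) = 9*4 = 36)
z = 7/68 (z = -14/(-136) = -14*(-1/136) = 7/68 ≈ 0.10294)
y(J, D) = sqrt(37) (y(J, D) = sqrt(36 + 1) = sqrt(37))
C = -16 (C = 8 - 24 = -16)
z*C + y(-7, -10 - 1*3) = (7/68)*(-16) + sqrt(37) = -28/17 + sqrt(37)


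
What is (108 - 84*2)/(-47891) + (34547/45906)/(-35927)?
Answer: 97301401343/78984943506042 ≈ 0.0012319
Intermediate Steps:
(108 - 84*2)/(-47891) + (34547/45906)/(-35927) = (108 - 168)*(-1/47891) + (34547*(1/45906))*(-1/35927) = -60*(-1/47891) + (34547/45906)*(-1/35927) = 60/47891 - 34547/1649264862 = 97301401343/78984943506042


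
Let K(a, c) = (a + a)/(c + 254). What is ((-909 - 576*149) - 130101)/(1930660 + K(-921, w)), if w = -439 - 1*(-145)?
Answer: -4336680/38614121 ≈ -0.11231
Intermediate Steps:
w = -294 (w = -439 + 145 = -294)
K(a, c) = 2*a/(254 + c) (K(a, c) = (2*a)/(254 + c) = 2*a/(254 + c))
((-909 - 576*149) - 130101)/(1930660 + K(-921, w)) = ((-909 - 576*149) - 130101)/(1930660 + 2*(-921)/(254 - 294)) = ((-909 - 85824) - 130101)/(1930660 + 2*(-921)/(-40)) = (-86733 - 130101)/(1930660 + 2*(-921)*(-1/40)) = -216834/(1930660 + 921/20) = -216834/38614121/20 = -216834*20/38614121 = -4336680/38614121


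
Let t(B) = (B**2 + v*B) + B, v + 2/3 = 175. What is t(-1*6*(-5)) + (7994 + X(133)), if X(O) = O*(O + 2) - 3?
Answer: 32106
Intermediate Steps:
v = 523/3 (v = -2/3 + 175 = 523/3 ≈ 174.33)
X(O) = -3 + O*(2 + O) (X(O) = O*(2 + O) - 3 = -3 + O*(2 + O))
t(B) = B**2 + 526*B/3 (t(B) = (B**2 + 523*B/3) + B = B**2 + 526*B/3)
t(-1*6*(-5)) + (7994 + X(133)) = (-1*6*(-5))*(526 + 3*(-1*6*(-5)))/3 + (7994 + (-3 + 133**2 + 2*133)) = (-6*(-5))*(526 + 3*(-6*(-5)))/3 + (7994 + (-3 + 17689 + 266)) = (1/3)*30*(526 + 3*30) + (7994 + 17952) = (1/3)*30*(526 + 90) + 25946 = (1/3)*30*616 + 25946 = 6160 + 25946 = 32106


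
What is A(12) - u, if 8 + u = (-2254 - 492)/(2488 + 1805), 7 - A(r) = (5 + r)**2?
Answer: -1173536/4293 ≈ -273.36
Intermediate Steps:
A(r) = 7 - (5 + r)**2
u = -37090/4293 (u = -8 + (-2254 - 492)/(2488 + 1805) = -8 - 2746/4293 = -37090/4293 ≈ -8.6396)
A(12) - u = (7 - (5 + 12)**2) - 1*(-37090/4293) = (7 - 1*17**2) + 37090/4293 = (7 - 1*289) + 37090/4293 = (7 - 289) + 37090/4293 = -282 + 37090/4293 = -1173536/4293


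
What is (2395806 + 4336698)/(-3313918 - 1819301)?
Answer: -2244168/1711073 ≈ -1.3116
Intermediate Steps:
(2395806 + 4336698)/(-3313918 - 1819301) = 6732504/(-5133219) = 6732504*(-1/5133219) = -2244168/1711073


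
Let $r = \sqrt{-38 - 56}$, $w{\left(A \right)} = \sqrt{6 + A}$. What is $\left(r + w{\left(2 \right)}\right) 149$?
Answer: $298 \sqrt{2} + 149 i \sqrt{94} \approx 421.44 + 1444.6 i$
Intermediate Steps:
$r = i \sqrt{94}$ ($r = \sqrt{-94} = i \sqrt{94} \approx 9.6954 i$)
$\left(r + w{\left(2 \right)}\right) 149 = \left(i \sqrt{94} + \sqrt{6 + 2}\right) 149 = \left(i \sqrt{94} + \sqrt{8}\right) 149 = \left(i \sqrt{94} + 2 \sqrt{2}\right) 149 = \left(2 \sqrt{2} + i \sqrt{94}\right) 149 = 298 \sqrt{2} + 149 i \sqrt{94}$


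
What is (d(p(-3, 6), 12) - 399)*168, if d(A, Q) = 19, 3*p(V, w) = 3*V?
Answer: -63840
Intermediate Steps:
p(V, w) = V (p(V, w) = (3*V)/3 = V)
(d(p(-3, 6), 12) - 399)*168 = (19 - 399)*168 = -380*168 = -63840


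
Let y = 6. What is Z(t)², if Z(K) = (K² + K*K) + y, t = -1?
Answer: 64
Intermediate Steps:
Z(K) = 6 + 2*K² (Z(K) = (K² + K*K) + 6 = (K² + K²) + 6 = 2*K² + 6 = 6 + 2*K²)
Z(t)² = (6 + 2*(-1)²)² = (6 + 2*1)² = (6 + 2)² = 8² = 64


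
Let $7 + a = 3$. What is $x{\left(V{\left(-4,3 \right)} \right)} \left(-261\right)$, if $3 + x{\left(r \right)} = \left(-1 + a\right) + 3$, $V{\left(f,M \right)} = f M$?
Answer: $1305$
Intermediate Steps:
$a = -4$ ($a = -7 + 3 = -4$)
$V{\left(f,M \right)} = M f$
$x{\left(r \right)} = -5$ ($x{\left(r \right)} = -3 + \left(\left(-1 - 4\right) + 3\right) = -3 + \left(-5 + 3\right) = -3 - 2 = -5$)
$x{\left(V{\left(-4,3 \right)} \right)} \left(-261\right) = \left(-5\right) \left(-261\right) = 1305$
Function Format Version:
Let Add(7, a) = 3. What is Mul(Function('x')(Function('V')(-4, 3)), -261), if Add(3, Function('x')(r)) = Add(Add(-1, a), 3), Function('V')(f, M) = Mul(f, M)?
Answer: 1305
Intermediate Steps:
a = -4 (a = Add(-7, 3) = -4)
Function('V')(f, M) = Mul(M, f)
Function('x')(r) = -5 (Function('x')(r) = Add(-3, Add(Add(-1, -4), 3)) = Add(-3, Add(-5, 3)) = Add(-3, -2) = -5)
Mul(Function('x')(Function('V')(-4, 3)), -261) = Mul(-5, -261) = 1305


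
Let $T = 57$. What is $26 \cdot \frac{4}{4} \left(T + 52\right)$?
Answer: $2834$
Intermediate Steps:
$26 \cdot \frac{4}{4} \left(T + 52\right) = 26 \cdot \frac{4}{4} \left(57 + 52\right) = 26 \cdot 4 \cdot \frac{1}{4} \cdot 109 = 26 \cdot 1 \cdot 109 = 26 \cdot 109 = 2834$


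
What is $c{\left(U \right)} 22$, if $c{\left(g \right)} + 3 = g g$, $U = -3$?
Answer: $132$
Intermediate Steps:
$c{\left(g \right)} = -3 + g^{2}$ ($c{\left(g \right)} = -3 + g g = -3 + g^{2}$)
$c{\left(U \right)} 22 = \left(-3 + \left(-3\right)^{2}\right) 22 = \left(-3 + 9\right) 22 = 6 \cdot 22 = 132$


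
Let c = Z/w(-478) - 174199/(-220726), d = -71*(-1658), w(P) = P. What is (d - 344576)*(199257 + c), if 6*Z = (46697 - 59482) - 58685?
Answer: -3577390672907932478/79130271 ≈ -4.5209e+10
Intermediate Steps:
d = 117718
Z = -35735/3 (Z = ((46697 - 59482) - 58685)/6 = (-12785 - 58685)/6 = (1/6)*(-71470) = -35735/3 ≈ -11912.)
c = 2034361244/79130271 (c = -35735/3/(-478) - 174199/(-220726) = -35735/3*(-1/478) - 174199*(-1/220726) = 35735/1434 + 174199/220726 = 2034361244/79130271 ≈ 25.709)
(d - 344576)*(199257 + c) = (117718 - 344576)*(199257 + 2034361244/79130271) = -226858*15769294769891/79130271 = -3577390672907932478/79130271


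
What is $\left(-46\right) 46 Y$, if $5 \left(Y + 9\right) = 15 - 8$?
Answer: $\frac{80408}{5} \approx 16082.0$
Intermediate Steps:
$Y = - \frac{38}{5}$ ($Y = -9 + \frac{15 - 8}{5} = -9 + \frac{1}{5} \cdot 7 = -9 + \frac{7}{5} = - \frac{38}{5} \approx -7.6$)
$\left(-46\right) 46 Y = \left(-46\right) 46 \left(- \frac{38}{5}\right) = \left(-2116\right) \left(- \frac{38}{5}\right) = \frac{80408}{5}$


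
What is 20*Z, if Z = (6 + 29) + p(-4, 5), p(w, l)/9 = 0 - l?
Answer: -200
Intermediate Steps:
p(w, l) = -9*l (p(w, l) = 9*(0 - l) = 9*(-l) = -9*l)
Z = -10 (Z = (6 + 29) - 9*5 = 35 - 45 = -10)
20*Z = 20*(-10) = -200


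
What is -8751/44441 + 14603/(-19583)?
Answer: -820342756/870288103 ≈ -0.94261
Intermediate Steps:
-8751/44441 + 14603/(-19583) = -8751*1/44441 + 14603*(-1/19583) = -8751/44441 - 14603/19583 = -820342756/870288103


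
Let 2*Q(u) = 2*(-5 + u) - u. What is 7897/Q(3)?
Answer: -15794/7 ≈ -2256.3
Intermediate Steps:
Q(u) = -5 + u/2 (Q(u) = (2*(-5 + u) - u)/2 = ((-10 + 2*u) - u)/2 = (-10 + u)/2 = -5 + u/2)
7897/Q(3) = 7897/(-5 + (½)*3) = 7897/(-5 + 3/2) = 7897/(-7/2) = 7897*(-2/7) = -15794/7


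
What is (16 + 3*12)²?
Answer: 2704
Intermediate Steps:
(16 + 3*12)² = (16 + 36)² = 52² = 2704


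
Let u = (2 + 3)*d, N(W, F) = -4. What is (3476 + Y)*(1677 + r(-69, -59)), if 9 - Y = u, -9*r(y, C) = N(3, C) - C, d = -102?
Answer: 60076810/9 ≈ 6.6752e+6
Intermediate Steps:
r(y, C) = 4/9 + C/9 (r(y, C) = -(-4 - C)/9 = 4/9 + C/9)
u = -510 (u = (2 + 3)*(-102) = 5*(-102) = -510)
Y = 519 (Y = 9 - 1*(-510) = 9 + 510 = 519)
(3476 + Y)*(1677 + r(-69, -59)) = (3476 + 519)*(1677 + (4/9 + (1/9)*(-59))) = 3995*(1677 + (4/9 - 59/9)) = 3995*(1677 - 55/9) = 3995*(15038/9) = 60076810/9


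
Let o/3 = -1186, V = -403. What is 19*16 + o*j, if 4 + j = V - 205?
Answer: 2177800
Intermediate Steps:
j = -612 (j = -4 + (-403 - 205) = -4 - 608 = -612)
o = -3558 (o = 3*(-1186) = -3558)
19*16 + o*j = 19*16 - 3558*(-612) = 304 + 2177496 = 2177800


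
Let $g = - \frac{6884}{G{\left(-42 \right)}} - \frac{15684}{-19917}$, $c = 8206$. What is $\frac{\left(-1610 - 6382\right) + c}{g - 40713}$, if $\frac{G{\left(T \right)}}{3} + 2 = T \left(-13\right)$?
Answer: $- \frac{193221456}{36763028117} \approx -0.0052559$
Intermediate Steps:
$G{\left(T \right)} = -6 - 39 T$ ($G{\left(T \right)} = -6 + 3 T \left(-13\right) = -6 + 3 \left(- 13 T\right) = -6 - 39 T$)
$g = - \frac{3097565}{902904}$ ($g = - \frac{6884}{-6 - -1638} - \frac{15684}{-19917} = - \frac{6884}{-6 + 1638} - - \frac{5228}{6639} = - \frac{6884}{1632} + \frac{5228}{6639} = \left(-6884\right) \frac{1}{1632} + \frac{5228}{6639} = - \frac{1721}{408} + \frac{5228}{6639} = - \frac{3097565}{902904} \approx -3.4307$)
$\frac{\left(-1610 - 6382\right) + c}{g - 40713} = \frac{\left(-1610 - 6382\right) + 8206}{- \frac{3097565}{902904} - 40713} = \frac{-7992 + 8206}{- \frac{36763028117}{902904}} = 214 \left(- \frac{902904}{36763028117}\right) = - \frac{193221456}{36763028117}$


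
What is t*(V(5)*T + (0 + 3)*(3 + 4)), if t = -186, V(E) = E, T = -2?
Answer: -2046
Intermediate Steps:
t*(V(5)*T + (0 + 3)*(3 + 4)) = -186*(5*(-2) + (0 + 3)*(3 + 4)) = -186*(-10 + 3*7) = -186*(-10 + 21) = -186*11 = -2046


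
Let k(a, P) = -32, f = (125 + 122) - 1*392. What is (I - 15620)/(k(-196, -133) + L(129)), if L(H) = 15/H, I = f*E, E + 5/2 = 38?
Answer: 595335/914 ≈ 651.35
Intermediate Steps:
E = 71/2 (E = -5/2 + 38 = 71/2 ≈ 35.500)
f = -145 (f = 247 - 392 = -145)
I = -10295/2 (I = -145*71/2 = -10295/2 ≈ -5147.5)
(I - 15620)/(k(-196, -133) + L(129)) = (-10295/2 - 15620)/(-32 + 15/129) = -41535/(2*(-32 + 15*(1/129))) = -41535/(2*(-32 + 5/43)) = -41535/(2*(-1371/43)) = -41535/2*(-43/1371) = 595335/914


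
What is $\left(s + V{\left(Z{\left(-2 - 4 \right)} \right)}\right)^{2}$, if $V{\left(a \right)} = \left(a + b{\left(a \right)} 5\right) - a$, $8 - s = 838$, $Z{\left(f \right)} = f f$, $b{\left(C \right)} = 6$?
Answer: $640000$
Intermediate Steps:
$Z{\left(f \right)} = f^{2}$
$s = -830$ ($s = 8 - 838 = -830$)
$V{\left(a \right)} = 30$ ($V{\left(a \right)} = \left(a + 6 \cdot 5\right) - a = \left(a + 30\right) - a = \left(30 + a\right) - a = 30$)
$\left(s + V{\left(Z{\left(-2 - 4 \right)} \right)}\right)^{2} = \left(-830 + 30\right)^{2} = \left(-800\right)^{2} = 640000$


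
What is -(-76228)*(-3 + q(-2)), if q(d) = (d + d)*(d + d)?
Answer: 990964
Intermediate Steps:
q(d) = 4*d**2 (q(d) = (2*d)*(2*d) = 4*d**2)
-(-76228)*(-3 + q(-2)) = -(-76228)*(-3 + 4*(-2)**2) = -(-76228)*(-3 + 4*4) = -(-76228)*(-3 + 16) = -(-76228)*13 = -19057*(-52) = 990964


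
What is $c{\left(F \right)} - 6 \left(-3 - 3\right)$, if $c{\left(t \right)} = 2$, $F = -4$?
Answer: $38$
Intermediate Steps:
$c{\left(F \right)} - 6 \left(-3 - 3\right) = 2 - 6 \left(-3 - 3\right) = 2 - -36 = 2 + 36 = 38$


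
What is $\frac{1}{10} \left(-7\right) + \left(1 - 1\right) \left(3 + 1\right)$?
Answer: $- \frac{7}{10} \approx -0.7$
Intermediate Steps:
$\frac{1}{10} \left(-7\right) + \left(1 - 1\right) \left(3 + 1\right) = \frac{1}{10} \left(-7\right) + \left(1 - 1\right) 4 = - \frac{7}{10} + 0 \cdot 4 = - \frac{7}{10} + 0 = - \frac{7}{10}$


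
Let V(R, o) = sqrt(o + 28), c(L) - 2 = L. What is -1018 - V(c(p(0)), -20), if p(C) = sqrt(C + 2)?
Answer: -1018 - 2*sqrt(2) ≈ -1020.8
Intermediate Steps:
p(C) = sqrt(2 + C)
c(L) = 2 + L
V(R, o) = sqrt(28 + o)
-1018 - V(c(p(0)), -20) = -1018 - sqrt(28 - 20) = -1018 - sqrt(8) = -1018 - 2*sqrt(2)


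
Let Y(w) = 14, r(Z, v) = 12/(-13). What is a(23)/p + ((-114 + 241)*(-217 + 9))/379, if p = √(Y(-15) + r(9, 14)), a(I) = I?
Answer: -26416/379 + 23*√2210/170 ≈ -63.339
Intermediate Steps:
r(Z, v) = -12/13 (r(Z, v) = 12*(-1/13) = -12/13)
p = √2210/13 (p = √(14 - 12/13) = √(170/13) = √2210/13 ≈ 3.6162)
a(23)/p + ((-114 + 241)*(-217 + 9))/379 = 23/((√2210/13)) + ((-114 + 241)*(-217 + 9))/379 = 23*(√2210/170) + (127*(-208))*(1/379) = 23*√2210/170 - 26416*1/379 = 23*√2210/170 - 26416/379 = -26416/379 + 23*√2210/170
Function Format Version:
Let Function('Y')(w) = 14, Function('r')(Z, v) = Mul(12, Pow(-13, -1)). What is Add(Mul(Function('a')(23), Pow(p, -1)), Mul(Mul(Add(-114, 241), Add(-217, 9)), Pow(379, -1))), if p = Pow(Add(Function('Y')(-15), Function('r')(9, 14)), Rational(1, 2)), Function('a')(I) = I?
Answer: Add(Rational(-26416, 379), Mul(Rational(23, 170), Pow(2210, Rational(1, 2)))) ≈ -63.339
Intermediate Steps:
Function('r')(Z, v) = Rational(-12, 13) (Function('r')(Z, v) = Mul(12, Rational(-1, 13)) = Rational(-12, 13))
p = Mul(Rational(1, 13), Pow(2210, Rational(1, 2))) (p = Pow(Add(14, Rational(-12, 13)), Rational(1, 2)) = Pow(Rational(170, 13), Rational(1, 2)) = Mul(Rational(1, 13), Pow(2210, Rational(1, 2))) ≈ 3.6162)
Add(Mul(Function('a')(23), Pow(p, -1)), Mul(Mul(Add(-114, 241), Add(-217, 9)), Pow(379, -1))) = Add(Mul(23, Pow(Mul(Rational(1, 13), Pow(2210, Rational(1, 2))), -1)), Mul(Mul(Add(-114, 241), Add(-217, 9)), Pow(379, -1))) = Add(Mul(23, Mul(Rational(1, 170), Pow(2210, Rational(1, 2)))), Mul(Mul(127, -208), Rational(1, 379))) = Add(Mul(Rational(23, 170), Pow(2210, Rational(1, 2))), Mul(-26416, Rational(1, 379))) = Add(Mul(Rational(23, 170), Pow(2210, Rational(1, 2))), Rational(-26416, 379)) = Add(Rational(-26416, 379), Mul(Rational(23, 170), Pow(2210, Rational(1, 2))))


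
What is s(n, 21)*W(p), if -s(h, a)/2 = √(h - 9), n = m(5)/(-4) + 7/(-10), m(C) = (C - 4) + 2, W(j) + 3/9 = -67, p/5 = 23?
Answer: 202*I*√1045/15 ≈ 435.33*I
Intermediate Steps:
p = 115 (p = 5*23 = 115)
W(j) = -202/3 (W(j) = -⅓ - 67 = -202/3)
m(C) = -2 + C (m(C) = (-4 + C) + 2 = -2 + C)
n = -29/20 (n = (-2 + 5)/(-4) + 7/(-10) = 3*(-¼) + 7*(-⅒) = -¾ - 7/10 = -29/20 ≈ -1.4500)
s(h, a) = -2*√(-9 + h) (s(h, a) = -2*√(h - 9) = -2*√(-9 + h))
s(n, 21)*W(p) = -2*√(-9 - 29/20)*(-202/3) = -I*√1045/5*(-202/3) = 202*I*√1045/15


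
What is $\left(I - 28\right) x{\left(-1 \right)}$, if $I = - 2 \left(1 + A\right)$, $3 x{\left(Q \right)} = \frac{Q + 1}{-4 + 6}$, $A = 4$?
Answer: $0$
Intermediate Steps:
$x{\left(Q \right)} = \frac{1}{6} + \frac{Q}{6}$ ($x{\left(Q \right)} = \frac{\left(Q + 1\right) \frac{1}{-4 + 6}}{3} = \frac{\left(1 + Q\right) \frac{1}{2}}{3} = \frac{\frac{1}{2} + \frac{Q}{2}}{3} = \frac{1}{6} + \frac{Q}{6}$)
$I = -10$ ($I = - 2 \left(1 + 4\right) = \left(-2\right) 5 = -10$)
$\left(I - 28\right) x{\left(-1 \right)} = \left(-10 - 28\right) \left(\frac{1}{6} + \frac{1}{6} \left(-1\right)\right) = - 38 \left(\frac{1}{6} - \frac{1}{6}\right) = \left(-38\right) 0 = 0$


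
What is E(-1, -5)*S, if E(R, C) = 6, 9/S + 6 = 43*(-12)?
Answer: -3/29 ≈ -0.10345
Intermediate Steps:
S = -1/58 (S = 9/(-6 + 43*(-12)) = 9/(-6 - 516) = 9/(-522) = 9*(-1/522) = -1/58 ≈ -0.017241)
E(-1, -5)*S = 6*(-1/58) = -3/29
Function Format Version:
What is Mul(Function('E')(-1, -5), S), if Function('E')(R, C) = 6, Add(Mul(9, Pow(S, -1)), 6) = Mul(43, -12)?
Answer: Rational(-3, 29) ≈ -0.10345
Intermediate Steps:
S = Rational(-1, 58) (S = Mul(9, Pow(Add(-6, Mul(43, -12)), -1)) = Mul(9, Pow(Add(-6, -516), -1)) = Mul(9, Pow(-522, -1)) = Mul(9, Rational(-1, 522)) = Rational(-1, 58) ≈ -0.017241)
Mul(Function('E')(-1, -5), S) = Mul(6, Rational(-1, 58)) = Rational(-3, 29)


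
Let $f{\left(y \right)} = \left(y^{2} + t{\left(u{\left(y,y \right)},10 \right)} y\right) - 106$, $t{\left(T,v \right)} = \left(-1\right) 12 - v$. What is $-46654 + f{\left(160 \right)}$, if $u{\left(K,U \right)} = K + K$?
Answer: $-24680$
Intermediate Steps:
$u{\left(K,U \right)} = 2 K$
$t{\left(T,v \right)} = -12 - v$
$f{\left(y \right)} = -106 + y^{2} - 22 y$ ($f{\left(y \right)} = \left(y^{2} + \left(-12 - 10\right) y\right) - 106 = \left(y^{2} - 22 y\right) - 106 = -106 + y^{2} - 22 y$)
$-46654 + f{\left(160 \right)} = -46654 - \left(3626 - 25600\right) = -46654 - -21974 = -46654 + 21974 = -24680$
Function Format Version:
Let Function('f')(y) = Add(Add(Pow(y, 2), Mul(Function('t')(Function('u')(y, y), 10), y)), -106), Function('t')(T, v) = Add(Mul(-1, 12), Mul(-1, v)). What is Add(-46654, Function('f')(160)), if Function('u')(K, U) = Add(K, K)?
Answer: -24680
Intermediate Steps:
Function('u')(K, U) = Mul(2, K)
Function('t')(T, v) = Add(-12, Mul(-1, v))
Function('f')(y) = Add(-106, Pow(y, 2), Mul(-22, y)) (Function('f')(y) = Add(Add(Pow(y, 2), Mul(Add(-12, Mul(-1, 10)), y)), -106) = Add(Add(Pow(y, 2), Mul(Add(-12, -10), y)), -106) = Add(Add(Pow(y, 2), Mul(-22, y)), -106) = Add(-106, Pow(y, 2), Mul(-22, y)))
Add(-46654, Function('f')(160)) = Add(-46654, Add(-106, Pow(160, 2), Mul(-22, 160))) = Add(-46654, Add(-106, 25600, -3520)) = Add(-46654, 21974) = -24680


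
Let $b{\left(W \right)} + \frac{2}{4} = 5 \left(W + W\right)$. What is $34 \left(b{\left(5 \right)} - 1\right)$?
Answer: $1649$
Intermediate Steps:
$b{\left(W \right)} = - \frac{1}{2} + 10 W$ ($b{\left(W \right)} = - \frac{1}{2} + 5 \left(W + W\right) = - \frac{1}{2} + 5 \cdot 2 W = - \frac{1}{2} + 10 W$)
$34 \left(b{\left(5 \right)} - 1\right) = 34 \left(\left(- \frac{1}{2} + 10 \cdot 5\right) - 1\right) = 34 \left(\left(- \frac{1}{2} + 50\right) - 1\right) = 34 \left(\frac{99}{2} - 1\right) = 34 \cdot \frac{97}{2} = 1649$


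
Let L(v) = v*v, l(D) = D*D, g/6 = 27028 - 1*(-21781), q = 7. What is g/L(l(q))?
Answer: 292854/2401 ≈ 121.97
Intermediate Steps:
g = 292854 (g = 6*(27028 - 1*(-21781)) = 6*(27028 + 21781) = 6*48809 = 292854)
l(D) = D**2
L(v) = v**2
g/L(l(q)) = 292854/((7**2)**2) = 292854/(49**2) = 292854/2401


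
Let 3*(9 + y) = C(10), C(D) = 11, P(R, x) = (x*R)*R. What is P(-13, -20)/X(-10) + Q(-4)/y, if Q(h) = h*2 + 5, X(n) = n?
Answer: 5417/16 ≈ 338.56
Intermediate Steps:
P(R, x) = x*R**2 (P(R, x) = (R*x)*R = x*R**2)
Q(h) = 5 + 2*h (Q(h) = 2*h + 5 = 5 + 2*h)
y = -16/3 (y = -9 + (1/3)*11 = -9 + 11/3 = -16/3 ≈ -5.3333)
P(-13, -20)/X(-10) + Q(-4)/y = -20*(-13)**2/(-10) + (5 + 2*(-4))/(-16/3) = -20*169*(-1/10) + (5 - 8)*(-3/16) = -3380*(-1/10) - 3*(-3/16) = 338 + 9/16 = 5417/16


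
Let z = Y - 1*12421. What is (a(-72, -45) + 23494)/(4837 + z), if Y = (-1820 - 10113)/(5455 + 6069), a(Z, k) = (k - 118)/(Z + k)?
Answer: -31679026564/10226964033 ≈ -3.0976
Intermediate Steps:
a(Z, k) = (-118 + k)/(Z + k)
Y = -11933/11524 ≈ -1.0355
z = -143151537/11524 (z = -11933/11524 - 1*12421 = -11933/11524 - 12421 = -143151537/11524 ≈ -12422.)
(a(-72, -45) + 23494)/(4837 + z) = ((-118 - 45)/(-72 - 45) + 23494)/(4837 - 143151537/11524) = (-163/(-117) + 23494)/(-87409949/11524) = (-1/117*(-163) + 23494)*(-11524/87409949) = (163/117 + 23494)*(-11524/87409949) = (2748961/117)*(-11524/87409949) = -31679026564/10226964033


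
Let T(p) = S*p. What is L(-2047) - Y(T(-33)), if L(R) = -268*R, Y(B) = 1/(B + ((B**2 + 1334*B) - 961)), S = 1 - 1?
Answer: 527200757/961 ≈ 5.4860e+5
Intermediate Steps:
S = 0
T(p) = 0 (T(p) = 0*p = 0)
Y(B) = 1/(-961 + B**2 + 1335*B) (Y(B) = 1/(B + (-961 + B**2 + 1334*B)) = 1/(-961 + B**2 + 1335*B))
L(-2047) - Y(T(-33)) = -268*(-2047) - 1/(-961 + 0**2 + 1335*0) = 548596 - 1/(-961 + 0 + 0) = 548596 - 1/(-961) = 548596 - 1*(-1/961) = 548596 + 1/961 = 527200757/961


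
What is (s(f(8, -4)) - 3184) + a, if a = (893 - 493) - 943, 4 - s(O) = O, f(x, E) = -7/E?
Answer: -14899/4 ≈ -3724.8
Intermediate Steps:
s(O) = 4 - O
a = -543 (a = 400 - 943 = -543)
(s(f(8, -4)) - 3184) + a = ((4 - (-7)/(-4)) - 3184) - 543 = ((4 - (-7)*(-1)/4) - 3184) - 543 = ((4 - 1*7/4) - 3184) - 543 = ((4 - 7/4) - 3184) - 543 = (9/4 - 3184) - 543 = -12727/4 - 543 = -14899/4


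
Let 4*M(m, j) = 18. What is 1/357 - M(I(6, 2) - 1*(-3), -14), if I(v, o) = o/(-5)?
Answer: -3211/714 ≈ -4.4972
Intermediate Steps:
I(v, o) = -o/5 (I(v, o) = o*(-⅕) = -o/5)
M(m, j) = 9/2 (M(m, j) = (¼)*18 = 9/2)
1/357 - M(I(6, 2) - 1*(-3), -14) = 1/357 - 1*9/2 = 1/357 - 9/2 = -3211/714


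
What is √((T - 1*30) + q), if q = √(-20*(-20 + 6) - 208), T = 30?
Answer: 2^(¾)*√3 ≈ 2.9129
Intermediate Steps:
q = 6*√2 (q = √(-20*(-14) - 208) = √(280 - 208) = √72 = 6*√2 ≈ 8.4853)
√((T - 1*30) + q) = √((30 - 1*30) + 6*√2) = √((30 - 30) + 6*√2) = √(0 + 6*√2) = √(6*√2) = 2^(¾)*√3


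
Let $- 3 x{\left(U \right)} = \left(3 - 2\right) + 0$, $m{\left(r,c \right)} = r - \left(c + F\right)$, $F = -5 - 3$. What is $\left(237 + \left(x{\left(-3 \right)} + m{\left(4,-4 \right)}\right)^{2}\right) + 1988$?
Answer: $\frac{22234}{9} \approx 2470.4$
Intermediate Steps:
$F = -8$
$m{\left(r,c \right)} = 8 + r - c$ ($m{\left(r,c \right)} = r - \left(c - 8\right) = r - \left(-8 + c\right) = 8 + r - c$)
$x{\left(U \right)} = - \frac{1}{3}$ ($x{\left(U \right)} = - \frac{\left(3 - 2\right) + 0}{3} = - \frac{1 + 0}{3} = \left(- \frac{1}{3}\right) 1 = - \frac{1}{3}$)
$\left(237 + \left(x{\left(-3 \right)} + m{\left(4,-4 \right)}\right)^{2}\right) + 1988 = \left(237 + \left(- \frac{1}{3} + \left(8 + 4 - -4\right)\right)^{2}\right) + 1988 = \left(237 + \left(- \frac{1}{3} + \left(8 + 4 + 4\right)\right)^{2}\right) + 1988 = \left(237 + \left(- \frac{1}{3} + 16\right)^{2}\right) + 1988 = \left(237 + \left(\frac{47}{3}\right)^{2}\right) + 1988 = \left(237 + \frac{2209}{9}\right) + 1988 = \frac{4342}{9} + 1988 = \frac{22234}{9}$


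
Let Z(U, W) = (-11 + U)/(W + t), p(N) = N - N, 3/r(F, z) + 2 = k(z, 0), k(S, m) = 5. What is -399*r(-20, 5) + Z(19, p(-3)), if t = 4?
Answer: -397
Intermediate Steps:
r(F, z) = 1 (r(F, z) = 3/(-2 + 5) = 3/3 = 3*(⅓) = 1)
p(N) = 0
Z(U, W) = (-11 + U)/(4 + W) (Z(U, W) = (-11 + U)/(W + 4) = (-11 + U)/(4 + W))
-399*r(-20, 5) + Z(19, p(-3)) = -399*1 + (-11 + 19)/(4 + 0) = -399 + 8/4 = -399 + (¼)*8 = -399 + 2 = -397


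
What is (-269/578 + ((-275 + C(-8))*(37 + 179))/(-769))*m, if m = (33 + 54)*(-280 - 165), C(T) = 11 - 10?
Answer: -1316367724065/444482 ≈ -2.9616e+6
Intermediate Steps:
C(T) = 1
m = -38715 (m = 87*(-445) = -38715)
(-269/578 + ((-275 + C(-8))*(37 + 179))/(-769))*m = (-269/578 + ((-275 + 1)*(37 + 179))/(-769))*(-38715) = (-269*1/578 - 274*216*(-1/769))*(-38715) = (-269/578 - 59184*(-1/769))*(-38715) = (-269/578 + 59184/769)*(-38715) = (34001491/444482)*(-38715) = -1316367724065/444482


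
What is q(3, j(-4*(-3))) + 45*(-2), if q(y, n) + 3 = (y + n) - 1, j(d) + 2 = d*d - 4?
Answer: 47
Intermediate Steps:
j(d) = -6 + d**2 (j(d) = -2 + (d*d - 4) = -2 + (d**2 - 4) = -2 + (-4 + d**2) = -6 + d**2)
q(y, n) = -4 + n + y (q(y, n) = -3 + ((y + n) - 1) = -3 + ((n + y) - 1) = -3 + (-1 + n + y) = -4 + n + y)
q(3, j(-4*(-3))) + 45*(-2) = (-4 + (-6 + (-4*(-3))**2) + 3) + 45*(-2) = (-4 + (-6 + 12**2) + 3) - 90 = (-4 + (-6 + 144) + 3) - 90 = (-4 + 138 + 3) - 90 = 137 - 90 = 47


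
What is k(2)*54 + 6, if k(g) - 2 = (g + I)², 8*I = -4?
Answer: 471/2 ≈ 235.50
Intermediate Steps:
I = -½ (I = (⅛)*(-4) = -½ ≈ -0.50000)
k(g) = 2 + (-½ + g)² (k(g) = 2 + (g - ½)² = 2 + (-½ + g)²)
k(2)*54 + 6 = (9/4 + 2² - 1*2)*54 + 6 = (9/4 + 4 - 2)*54 + 6 = (17/4)*54 + 6 = 459/2 + 6 = 471/2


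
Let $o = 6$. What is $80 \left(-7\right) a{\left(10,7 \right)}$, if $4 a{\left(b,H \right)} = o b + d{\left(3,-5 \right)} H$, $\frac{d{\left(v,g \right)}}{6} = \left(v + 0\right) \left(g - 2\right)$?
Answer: $115080$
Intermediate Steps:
$d{\left(v,g \right)} = 6 v \left(-2 + g\right)$ ($d{\left(v,g \right)} = 6 \left(v + 0\right) \left(g - 2\right) = 6 v \left(-2 + g\right)$)
$a{\left(b,H \right)} = - \frac{63 H}{2} + \frac{3 b}{2}$ ($a{\left(b,H \right)} = \frac{6 b + 6 \cdot 3 \left(-2 - 5\right) H}{4} = \frac{6 b + 6 \cdot 3 \left(-7\right) H}{4} = \frac{6 b - 126 H}{4} = \frac{- 126 H + 6 b}{4} = - \frac{63 H}{2} + \frac{3 b}{2}$)
$80 \left(-7\right) a{\left(10,7 \right)} = 80 \left(-7\right) \left(\left(- \frac{63}{2}\right) 7 + \frac{3}{2} \cdot 10\right) = - 560 \left(- \frac{441}{2} + 15\right) = \left(-560\right) \left(- \frac{411}{2}\right) = 115080$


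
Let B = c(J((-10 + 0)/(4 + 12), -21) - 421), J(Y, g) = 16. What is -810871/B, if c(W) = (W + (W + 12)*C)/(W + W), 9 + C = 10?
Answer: -109467585/133 ≈ -8.2306e+5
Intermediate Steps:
C = 1 (C = -9 + 10 = 1)
c(W) = (12 + 2*W)/(2*W) (c(W) = (W + (W + 12)*1)/(W + W) = (W + (12 + W)*1)/((2*W)) = (W + (12 + W))*(1/(2*W)) = (12 + 2*W)*(1/(2*W)) = (12 + 2*W)/(2*W))
B = 133/135 (B = (6 + (16 - 421))/(16 - 421) = (6 - 405)/(-405) = -1/405*(-399) = 133/135 ≈ 0.98519)
-810871/B = -810871/133/135 = -810871*135/133 = -109467585/133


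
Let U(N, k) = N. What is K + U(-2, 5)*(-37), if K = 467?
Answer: 541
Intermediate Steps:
K + U(-2, 5)*(-37) = 467 - 2*(-37) = 467 + 74 = 541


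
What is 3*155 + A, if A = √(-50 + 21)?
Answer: 465 + I*√29 ≈ 465.0 + 5.3852*I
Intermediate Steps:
A = I*√29 (A = √(-29) = I*√29 ≈ 5.3852*I)
3*155 + A = 3*155 + I*√29 = 465 + I*√29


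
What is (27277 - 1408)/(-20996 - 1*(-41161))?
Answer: 25869/20165 ≈ 1.2829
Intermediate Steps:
(27277 - 1408)/(-20996 - 1*(-41161)) = 25869/(-20996 + 41161) = 25869/20165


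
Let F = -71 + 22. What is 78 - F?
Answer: 127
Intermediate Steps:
F = -49
78 - F = 78 - 1*(-49) = 78 + 49 = 127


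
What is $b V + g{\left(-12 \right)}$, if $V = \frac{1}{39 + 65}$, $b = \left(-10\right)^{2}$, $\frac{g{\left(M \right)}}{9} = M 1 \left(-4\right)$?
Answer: $\frac{11257}{26} \approx 432.96$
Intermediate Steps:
$g{\left(M \right)} = - 36 M$ ($g{\left(M \right)} = 9 M 1 \left(-4\right) = 9 M \left(-4\right) = 9 \left(- 4 M\right) = - 36 M$)
$b = 100$
$V = \frac{1}{104} \approx 0.0096154$
$b V + g{\left(-12 \right)} = 100 \cdot \frac{1}{104} - -432 = \frac{25}{26} + 432 = \frac{11257}{26}$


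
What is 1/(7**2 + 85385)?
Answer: 1/85434 ≈ 1.1705e-5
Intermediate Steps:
1/(7**2 + 85385) = 1/(49 + 85385) = 1/85434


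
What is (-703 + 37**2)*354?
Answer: 235764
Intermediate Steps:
(-703 + 37**2)*354 = (-703 + 1369)*354 = 666*354 = 235764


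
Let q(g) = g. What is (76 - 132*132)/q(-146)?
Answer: 8674/73 ≈ 118.82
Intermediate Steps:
(76 - 132*132)/q(-146) = (76 - 132*132)/(-146) = (76 - 17424)*(-1/146) = -17348*(-1/146) = 8674/73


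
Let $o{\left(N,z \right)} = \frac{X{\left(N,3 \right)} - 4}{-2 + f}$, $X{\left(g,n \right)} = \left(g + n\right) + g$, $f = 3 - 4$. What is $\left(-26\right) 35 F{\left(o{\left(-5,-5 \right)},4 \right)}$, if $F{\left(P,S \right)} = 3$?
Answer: $-2730$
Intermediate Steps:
$f = -1$
$X{\left(g,n \right)} = n + 2 g$
$o{\left(N,z \right)} = \frac{1}{3} - \frac{2 N}{3}$ ($o{\left(N,z \right)} = \frac{\left(3 + 2 N\right) - 4}{-2 - 1} = \frac{-1 + 2 N}{-3} = \left(-1 + 2 N\right) \left(- \frac{1}{3}\right) = \frac{1}{3} - \frac{2 N}{3}$)
$\left(-26\right) 35 F{\left(o{\left(-5,-5 \right)},4 \right)} = \left(-26\right) 35 \cdot 3 = \left(-910\right) 3 = -2730$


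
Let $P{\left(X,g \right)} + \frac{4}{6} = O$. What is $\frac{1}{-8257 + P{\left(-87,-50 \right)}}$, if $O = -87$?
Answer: $- \frac{3}{25034} \approx -0.00011984$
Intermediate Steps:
$P{\left(X,g \right)} = - \frac{263}{3}$ ($P{\left(X,g \right)} = - \frac{2}{3} - 87 = - \frac{263}{3}$)
$\frac{1}{-8257 + P{\left(-87,-50 \right)}} = \frac{1}{-8257 - \frac{263}{3}} = \frac{1}{- \frac{25034}{3}} = - \frac{3}{25034}$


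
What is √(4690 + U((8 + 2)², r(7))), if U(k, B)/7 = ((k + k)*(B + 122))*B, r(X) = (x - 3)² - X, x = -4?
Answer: √9647890 ≈ 3106.1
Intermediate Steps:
r(X) = 49 - X (r(X) = (-4 - 3)² - X = (-7)² - X = 49 - X)
U(k, B) = 14*B*k*(122 + B) (U(k, B) = 7*(((k + k)*(B + 122))*B) = 7*(((2*k)*(122 + B))*B) = 7*((2*k*(122 + B))*B) = 7*(2*B*k*(122 + B)) = 14*B*k*(122 + B))
√(4690 + U((8 + 2)², r(7))) = √(4690 + 14*(49 - 1*7)*(8 + 2)²*(122 + (49 - 1*7))) = √(4690 + 14*(49 - 7)*10²*(122 + (49 - 7))) = √(4690 + 14*42*100*(122 + 42)) = √(4690 + 14*42*100*164) = √(4690 + 9643200) = √9647890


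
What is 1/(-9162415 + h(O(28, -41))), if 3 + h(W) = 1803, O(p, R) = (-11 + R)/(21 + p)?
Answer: -1/9160615 ≈ -1.0916e-7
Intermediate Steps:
O(p, R) = (-11 + R)/(21 + p)
h(W) = 1800 (h(W) = -3 + 1803 = 1800)
1/(-9162415 + h(O(28, -41))) = 1/(-9162415 + 1800) = 1/(-9160615) = -1/9160615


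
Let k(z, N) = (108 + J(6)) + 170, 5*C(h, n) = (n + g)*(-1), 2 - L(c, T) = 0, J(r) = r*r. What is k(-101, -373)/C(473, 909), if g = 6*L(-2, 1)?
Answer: -1570/921 ≈ -1.7047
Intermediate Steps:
J(r) = r²
L(c, T) = 2 (L(c, T) = 2 - 1*0 = 2 + 0 = 2)
g = 12 (g = 6*2 = 12)
C(h, n) = -12/5 - n/5 (C(h, n) = ((n + 12)*(-1))/5 = ((12 + n)*(-1))/5 = (-12 - n)/5 = -12/5 - n/5)
k(z, N) = 314 (k(z, N) = (108 + 6²) + 170 = (108 + 36) + 170 = 144 + 170 = 314)
k(-101, -373)/C(473, 909) = 314/(-12/5 - ⅕*909) = 314/(-12/5 - 909/5) = 314/(-921/5) = 314*(-5/921) = -1570/921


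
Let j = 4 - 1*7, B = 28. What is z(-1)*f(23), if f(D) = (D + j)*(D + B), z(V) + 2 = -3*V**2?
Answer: -5100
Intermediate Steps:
z(V) = -2 - 3*V**2
j = -3 (j = 4 - 7 = -3)
f(D) = (-3 + D)*(28 + D) (f(D) = (D - 3)*(D + 28) = (-3 + D)*(28 + D))
z(-1)*f(23) = (-2 - 3*(-1)**2)*(-84 + 23**2 + 25*23) = (-2 - 3*1)*(-84 + 529 + 575) = (-2 - 3)*1020 = -5*1020 = -5100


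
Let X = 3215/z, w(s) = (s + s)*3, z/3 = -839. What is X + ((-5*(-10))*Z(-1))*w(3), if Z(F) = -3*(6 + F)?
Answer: -33982715/2517 ≈ -13501.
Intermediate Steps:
Z(F) = -18 - 3*F
z = -2517 (z = 3*(-839) = -2517)
w(s) = 6*s (w(s) = (2*s)*3 = 6*s)
X = -3215/2517 (X = 3215/(-2517) = 3215*(-1/2517) = -3215/2517 ≈ -1.2773)
X + ((-5*(-10))*Z(-1))*w(3) = -3215/2517 + ((-5*(-10))*(-18 - 3*(-1)))*(6*3) = -3215/2517 + (50*(-18 + 3))*18 = -3215/2517 + (50*(-15))*18 = -3215/2517 - 750*18 = -3215/2517 - 13500 = -33982715/2517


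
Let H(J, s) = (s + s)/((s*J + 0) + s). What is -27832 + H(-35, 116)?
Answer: -473145/17 ≈ -27832.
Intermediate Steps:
H(J, s) = 2*s/(s + J*s) (H(J, s) = (2*s)/((J*s + 0) + s) = (2*s)/(J*s + s) = (2*s)/(s + J*s) = 2*s/(s + J*s))
-27832 + H(-35, 116) = -27832 + 2/(1 - 35) = -27832 + 2/(-34) = -27832 + 2*(-1/34) = -27832 - 1/17 = -473145/17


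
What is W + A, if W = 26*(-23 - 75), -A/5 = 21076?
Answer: -107928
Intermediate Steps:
A = -105380 (A = -5*21076 = -105380)
W = -2548 (W = 26*(-98) = -2548)
W + A = -2548 - 105380 = -107928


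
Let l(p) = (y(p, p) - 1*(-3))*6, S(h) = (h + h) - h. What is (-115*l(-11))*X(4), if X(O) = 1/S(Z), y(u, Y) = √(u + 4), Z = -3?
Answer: 690 + 230*I*√7 ≈ 690.0 + 608.52*I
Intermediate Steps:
S(h) = h (S(h) = 2*h - h = h)
y(u, Y) = √(4 + u)
l(p) = 18 + 6*√(4 + p) (l(p) = (√(4 + p) - 1*(-3))*6 = (√(4 + p) + 3)*6 = (3 + √(4 + p))*6 = 18 + 6*√(4 + p))
X(O) = -⅓ (X(O) = 1/(-3) = -⅓)
(-115*l(-11))*X(4) = -115*(18 + 6*√(4 - 11))*(-⅓) = -115*(18 + 6*√(-7))*(-⅓) = -115*(18 + 6*(I*√7))*(-⅓) = -115*(18 + 6*I*√7)*(-⅓) = (-2070 - 690*I*√7)*(-⅓) = 690 + 230*I*√7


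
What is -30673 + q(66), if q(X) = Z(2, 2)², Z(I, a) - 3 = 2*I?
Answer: -30624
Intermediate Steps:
Z(I, a) = 3 + 2*I
q(X) = 49 (q(X) = (3 + 2*2)² = (3 + 4)² = 7² = 49)
-30673 + q(66) = -30673 + 49 = -30624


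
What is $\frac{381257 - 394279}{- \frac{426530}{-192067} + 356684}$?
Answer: $- \frac{1250548237}{34253826179} \approx -0.036508$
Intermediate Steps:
$\frac{381257 - 394279}{- \frac{426530}{-192067} + 356684} = - \frac{13022}{\left(-426530\right) \left(- \frac{1}{192067}\right) + 356684} = - \frac{13022}{\frac{426530}{192067} + 356684} = - \frac{13022}{\frac{68507652358}{192067}} = \left(-13022\right) \frac{192067}{68507652358} = - \frac{1250548237}{34253826179}$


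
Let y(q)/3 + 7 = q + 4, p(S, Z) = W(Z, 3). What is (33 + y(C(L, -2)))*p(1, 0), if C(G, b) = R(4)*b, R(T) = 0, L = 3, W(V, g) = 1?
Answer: 24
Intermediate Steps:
p(S, Z) = 1
C(G, b) = 0 (C(G, b) = 0*b = 0)
y(q) = -9 + 3*q (y(q) = -21 + 3*(q + 4) = -21 + 3*(4 + q) = -21 + (12 + 3*q) = -9 + 3*q)
(33 + y(C(L, -2)))*p(1, 0) = (33 + (-9 + 3*0))*1 = (33 + (-9 + 0))*1 = (33 - 9)*1 = 24*1 = 24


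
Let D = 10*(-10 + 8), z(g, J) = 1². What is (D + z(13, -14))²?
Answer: 361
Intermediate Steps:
z(g, J) = 1
D = -20 (D = 10*(-2) = -20)
(D + z(13, -14))² = (-20 + 1)² = (-19)² = 361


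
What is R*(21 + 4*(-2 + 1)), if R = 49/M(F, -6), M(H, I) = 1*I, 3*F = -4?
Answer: -833/6 ≈ -138.83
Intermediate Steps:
F = -4/3 (F = (⅓)*(-4) = -4/3 ≈ -1.3333)
M(H, I) = I
R = -49/6 (R = 49/(-6) = 49*(-⅙) = -49/6 ≈ -8.1667)
R*(21 + 4*(-2 + 1)) = -49*(21 + 4*(-2 + 1))/6 = -49*(21 + 4*(-1))/6 = -49*(21 - 4)/6 = -49/6*17 = -833/6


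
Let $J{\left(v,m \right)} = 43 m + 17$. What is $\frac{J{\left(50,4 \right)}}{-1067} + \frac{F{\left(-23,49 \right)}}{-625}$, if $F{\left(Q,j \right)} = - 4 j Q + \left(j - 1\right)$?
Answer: $- \frac{4979377}{666875} \approx -7.4667$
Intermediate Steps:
$J{\left(v,m \right)} = 17 + 43 m$
$F{\left(Q,j \right)} = -1 + j - 4 Q j$ ($F{\left(Q,j \right)} = - 4 Q j + \left(j - 1\right) = - 4 Q j + \left(-1 + j\right) = -1 + j - 4 Q j$)
$\frac{J{\left(50,4 \right)}}{-1067} + \frac{F{\left(-23,49 \right)}}{-625} = \frac{17 + 43 \cdot 4}{-1067} + \frac{-1 + 49 - \left(-92\right) 49}{-625} = \left(17 + 172\right) \left(- \frac{1}{1067}\right) + \left(-1 + 49 + 4508\right) \left(- \frac{1}{625}\right) = 189 \left(- \frac{1}{1067}\right) + 4556 \left(- \frac{1}{625}\right) = - \frac{189}{1067} - \frac{4556}{625} = - \frac{4979377}{666875}$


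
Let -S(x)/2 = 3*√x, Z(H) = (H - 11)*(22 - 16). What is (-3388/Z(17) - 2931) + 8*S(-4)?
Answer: -27226/9 - 96*I ≈ -3025.1 - 96.0*I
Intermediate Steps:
Z(H) = -66 + 6*H (Z(H) = (-11 + H)*6 = -66 + 6*H)
S(x) = -6*√x
(-3388/Z(17) - 2931) + 8*S(-4) = (-3388/(-66 + 6*17) - 2931) + 8*(-12*I) = (-3388/(-66 + 102) - 2931) + 8*(-12*I) = (-3388/36 - 2931) + 8*(-12*I) = (-3388*1/36 - 2931) - 96*I = (-847/9 - 2931) - 96*I = -27226/9 - 96*I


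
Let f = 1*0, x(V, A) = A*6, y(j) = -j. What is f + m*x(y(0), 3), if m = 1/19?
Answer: 18/19 ≈ 0.94737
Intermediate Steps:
m = 1/19 ≈ 0.052632
x(V, A) = 6*A
f = 0
f + m*x(y(0), 3) = 0 + (6*3)/19 = 0 + (1/19)*18 = 0 + 18/19 = 18/19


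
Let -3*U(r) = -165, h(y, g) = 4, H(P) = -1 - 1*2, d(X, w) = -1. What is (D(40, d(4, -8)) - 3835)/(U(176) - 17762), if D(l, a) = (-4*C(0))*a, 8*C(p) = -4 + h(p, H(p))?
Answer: 3835/17707 ≈ 0.21658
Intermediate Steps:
H(P) = -3 (H(P) = -1 - 2 = -3)
C(p) = 0 (C(p) = (-4 + 4)/8 = (⅛)*0 = 0)
U(r) = 55 (U(r) = -⅓*(-165) = 55)
D(l, a) = 0 (D(l, a) = (-4*0)*a = 0*a = 0)
(D(40, d(4, -8)) - 3835)/(U(176) - 17762) = (0 - 3835)/(55 - 17762) = -3835/(-17707) = -3835*(-1/17707) = 3835/17707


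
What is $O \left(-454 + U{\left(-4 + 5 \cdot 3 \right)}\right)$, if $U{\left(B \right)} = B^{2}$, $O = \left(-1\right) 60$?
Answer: $19980$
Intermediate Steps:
$O = -60$
$O \left(-454 + U{\left(-4 + 5 \cdot 3 \right)}\right) = - 60 \left(-454 + \left(-4 + 5 \cdot 3\right)^{2}\right) = - 60 \left(-454 + \left(-4 + 15\right)^{2}\right) = - 60 \left(-454 + 11^{2}\right) = - 60 \left(-454 + 121\right) = \left(-60\right) \left(-333\right) = 19980$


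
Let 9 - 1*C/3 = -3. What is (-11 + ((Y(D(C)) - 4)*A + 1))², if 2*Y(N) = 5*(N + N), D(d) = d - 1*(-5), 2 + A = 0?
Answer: 169744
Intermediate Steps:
C = 36 (C = 27 - 3*(-3) = 27 + 9 = 36)
A = -2 (A = -2 + 0 = -2)
D(d) = 5 + d (D(d) = d + 5 = 5 + d)
Y(N) = 5*N (Y(N) = (5*(N + N))/2 = (5*(2*N))/2 = (10*N)/2 = 5*N)
(-11 + ((Y(D(C)) - 4)*A + 1))² = (-11 + ((5*(5 + 36) - 4)*(-2) + 1))² = (-11 + ((5*41 - 4)*(-2) + 1))² = (-11 + ((205 - 4)*(-2) + 1))² = (-11 + (201*(-2) + 1))² = (-11 + (-402 + 1))² = (-11 - 401)² = (-412)² = 169744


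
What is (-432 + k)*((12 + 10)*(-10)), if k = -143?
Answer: 126500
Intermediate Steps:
(-432 + k)*((12 + 10)*(-10)) = (-432 - 143)*((12 + 10)*(-10)) = -12650*(-10) = -575*(-220) = 126500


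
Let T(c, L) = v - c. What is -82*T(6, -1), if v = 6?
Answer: 0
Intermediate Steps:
T(c, L) = 6 - c
-82*T(6, -1) = -82*(6 - 1*6) = -82*(6 - 6) = -82*0 = 0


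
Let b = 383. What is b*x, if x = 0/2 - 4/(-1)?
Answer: 1532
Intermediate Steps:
x = 4 (x = 0*(1/2) - 4*(-1) = 0 + 4 = 4)
b*x = 383*4 = 1532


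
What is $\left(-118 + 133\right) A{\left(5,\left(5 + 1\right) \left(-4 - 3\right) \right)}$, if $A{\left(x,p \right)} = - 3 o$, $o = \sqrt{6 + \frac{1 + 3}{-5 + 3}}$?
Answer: $-90$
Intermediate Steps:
$o = 2$ ($o = \sqrt{6 + \frac{4}{-2}} = \sqrt{6 + 4 \left(- \frac{1}{2}\right)} = \sqrt{6 - 2} = \sqrt{4} = 2$)
$A{\left(x,p \right)} = -6$ ($A{\left(x,p \right)} = \left(-3\right) 2 = -6$)
$\left(-118 + 133\right) A{\left(5,\left(5 + 1\right) \left(-4 - 3\right) \right)} = \left(-118 + 133\right) \left(-6\right) = 15 \left(-6\right) = -90$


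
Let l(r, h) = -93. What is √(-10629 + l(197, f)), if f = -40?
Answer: I*√10722 ≈ 103.55*I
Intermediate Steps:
√(-10629 + l(197, f)) = √(-10629 - 93) = √(-10722) = I*√10722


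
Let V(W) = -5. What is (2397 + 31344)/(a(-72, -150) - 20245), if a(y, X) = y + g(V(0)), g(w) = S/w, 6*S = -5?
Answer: -202446/121901 ≈ -1.6607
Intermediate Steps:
S = -5/6 (S = (1/6)*(-5) = -5/6 ≈ -0.83333)
g(w) = -5/(6*w)
a(y, X) = 1/6 + y (a(y, X) = y - 5/6/(-5) = y - 5/6*(-1/5) = y + 1/6 = 1/6 + y)
(2397 + 31344)/(a(-72, -150) - 20245) = (2397 + 31344)/((1/6 - 72) - 20245) = 33741/(-431/6 - 20245) = 33741/(-121901/6) = 33741*(-6/121901) = -202446/121901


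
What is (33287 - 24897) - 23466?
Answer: -15076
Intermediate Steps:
(33287 - 24897) - 23466 = 8390 - 23466 = -15076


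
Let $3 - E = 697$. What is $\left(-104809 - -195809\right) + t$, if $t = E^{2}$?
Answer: $572636$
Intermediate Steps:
$E = -694$ ($E = 3 - 697 = -694$)
$t = 481636$ ($t = \left(-694\right)^{2} = 481636$)
$\left(-104809 - -195809\right) + t = \left(-104809 - -195809\right) + 481636 = \left(-104809 + 195809\right) + 481636 = 91000 + 481636 = 572636$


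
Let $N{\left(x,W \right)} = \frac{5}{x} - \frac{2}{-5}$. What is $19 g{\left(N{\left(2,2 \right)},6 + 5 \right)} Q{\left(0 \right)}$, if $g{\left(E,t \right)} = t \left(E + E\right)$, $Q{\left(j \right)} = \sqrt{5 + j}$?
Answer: $\frac{6061 \sqrt{5}}{5} \approx 2710.6$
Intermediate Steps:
$N{\left(x,W \right)} = \frac{2}{5} + \frac{5}{x}$ ($N{\left(x,W \right)} = \frac{5}{x} - - \frac{2}{5} = \frac{5}{x} + \frac{2}{5} = \frac{2}{5} + \frac{5}{x}$)
$g{\left(E,t \right)} = 2 E t$ ($g{\left(E,t \right)} = t 2 E = 2 E t$)
$19 g{\left(N{\left(2,2 \right)},6 + 5 \right)} Q{\left(0 \right)} = 19 \cdot 2 \left(\frac{2}{5} + \frac{5}{2}\right) \left(6 + 5\right) \sqrt{5 + 0} = 19 \cdot 2 \left(\frac{2}{5} + 5 \cdot \frac{1}{2}\right) 11 \sqrt{5} = 19 \cdot 2 \left(\frac{2}{5} + \frac{5}{2}\right) 11 \sqrt{5} = 19 \cdot 2 \cdot \frac{29}{10} \cdot 11 \sqrt{5} = 19 \cdot \frac{319}{5} \sqrt{5} = \frac{6061 \sqrt{5}}{5}$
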